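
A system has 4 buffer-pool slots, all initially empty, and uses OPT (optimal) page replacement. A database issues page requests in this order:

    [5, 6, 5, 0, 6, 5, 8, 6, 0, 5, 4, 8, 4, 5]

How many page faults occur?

5: miss, frames {5}
6: miss, frames {5,6}
5: hit
0: miss, frames {5,6,0}
6: hit
5: hit
8: miss, frames {5,6,0,8}
6: hit
0: hit
5: hit
4: miss, evict 0, frames {5,6,8,4}
8: hit
4: hit
5: hit
Page faults: 5.

5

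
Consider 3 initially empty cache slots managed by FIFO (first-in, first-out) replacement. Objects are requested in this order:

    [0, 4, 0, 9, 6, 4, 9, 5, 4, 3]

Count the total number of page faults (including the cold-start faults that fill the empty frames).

0 -> miss, frames [0]
4 -> miss, frames [0, 4]
0 -> hit
9 -> miss, frames [0, 4, 9]
6 -> miss, evict 0, frames [4, 9, 6]
4 -> hit
9 -> hit
5 -> miss, evict 4, frames [9, 6, 5]
4 -> miss, evict 9, frames [6, 5, 4]
3 -> miss, evict 6, frames [5, 4, 3]
Page faults: 7.

7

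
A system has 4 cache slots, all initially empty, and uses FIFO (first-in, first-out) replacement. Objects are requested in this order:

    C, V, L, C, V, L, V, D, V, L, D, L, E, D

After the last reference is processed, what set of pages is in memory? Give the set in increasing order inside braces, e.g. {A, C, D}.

C → miss, frames {C}
V → miss, frames {C,V}
L → miss, frames {C,V,L}
C → hit
V → hit
L → hit
V → hit
D → miss, frames {C,V,L,D}
V → hit
L → hit
D → hit
L → hit
E → miss, evict C, frames {V,L,D,E}
D → hit

{D, E, L, V}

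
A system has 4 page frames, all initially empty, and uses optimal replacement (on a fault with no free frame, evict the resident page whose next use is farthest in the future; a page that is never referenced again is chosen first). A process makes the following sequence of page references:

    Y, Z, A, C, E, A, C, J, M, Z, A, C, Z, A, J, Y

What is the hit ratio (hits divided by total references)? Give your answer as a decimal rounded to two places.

0.44

Y → miss, frames (Y)
Z → miss, frames (Y Z)
A → miss, frames (Y Z A)
C → miss, frames (Y Z A C)
E → miss, evict Y, frames (Z A C E)
A → hit
C → hit
J → miss, evict E, frames (Z A C J)
M → miss, evict J, frames (Z A C M)
Z → hit
A → hit
C → hit
Z → hit
A → hit
J → miss, evict M, frames (Z A C J)
Y → miss, evict J, frames (Z A C Y)
Hits: 7 of 16 references → 7/16 = 0.4375.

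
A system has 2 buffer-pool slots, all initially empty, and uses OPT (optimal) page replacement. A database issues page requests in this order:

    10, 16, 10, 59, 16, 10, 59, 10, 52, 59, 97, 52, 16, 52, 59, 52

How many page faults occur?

10: miss, frames {10}
16: miss, frames {10,16}
10: hit
59: miss, evict 10, frames {16,59}
16: hit
10: miss, evict 16, frames {59,10}
59: hit
10: hit
52: miss, evict 10, frames {59,52}
59: hit
97: miss, evict 59, frames {52,97}
52: hit
16: miss, evict 97, frames {52,16}
52: hit
59: miss, evict 16, frames {52,59}
52: hit
Page faults: 8.

8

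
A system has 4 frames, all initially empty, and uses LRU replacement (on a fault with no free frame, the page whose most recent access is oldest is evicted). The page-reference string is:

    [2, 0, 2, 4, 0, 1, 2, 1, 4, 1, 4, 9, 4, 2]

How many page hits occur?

9

2 → fault, frames [2]
0 → fault, frames [2, 0]
2 → hit
4 → fault, frames [0, 2, 4]
0 → hit
1 → fault, frames [2, 4, 0, 1]
2 → hit
1 → hit
4 → hit
1 → hit
4 → hit
9 → fault, evict 0, frames [2, 1, 4, 9]
4 → hit
2 → hit
Hits: 9.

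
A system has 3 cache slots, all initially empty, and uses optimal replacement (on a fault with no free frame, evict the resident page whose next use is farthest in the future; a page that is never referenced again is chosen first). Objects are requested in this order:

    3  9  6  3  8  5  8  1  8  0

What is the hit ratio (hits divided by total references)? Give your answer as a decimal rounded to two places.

0.30

3: fault, frames (3)
9: fault, frames (3 9)
6: fault, frames (3 9 6)
3: hit
8: fault, evict 6, frames (3 9 8)
5: fault, evict 9, frames (3 8 5)
8: hit
1: fault, evict 5, frames (3 8 1)
8: hit
0: fault, evict 1, frames (3 8 0)
Hits: 3 of 10 references → 3/10 = 0.3000.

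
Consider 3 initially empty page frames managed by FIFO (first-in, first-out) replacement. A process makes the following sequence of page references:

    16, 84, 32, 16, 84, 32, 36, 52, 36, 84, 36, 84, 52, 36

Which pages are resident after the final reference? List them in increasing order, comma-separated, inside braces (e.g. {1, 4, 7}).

{36, 52, 84}

16 -> miss, frames {16}
84 -> miss, frames {16,84}
32 -> miss, frames {16,84,32}
16 -> hit
84 -> hit
32 -> hit
36 -> miss, evict 16, frames {84,32,36}
52 -> miss, evict 84, frames {32,36,52}
36 -> hit
84 -> miss, evict 32, frames {36,52,84}
36 -> hit
84 -> hit
52 -> hit
36 -> hit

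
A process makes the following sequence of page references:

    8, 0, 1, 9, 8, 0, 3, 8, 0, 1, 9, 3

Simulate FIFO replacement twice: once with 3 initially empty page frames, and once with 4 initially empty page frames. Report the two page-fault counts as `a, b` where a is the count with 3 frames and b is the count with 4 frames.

3 frames: F F F F F F F . . F F . → 9 faults.
4 frames: F F F F . . F F F F F F → 10 faults.
10 > 9: adding a frame increased faults — Belady's anomaly.

9, 10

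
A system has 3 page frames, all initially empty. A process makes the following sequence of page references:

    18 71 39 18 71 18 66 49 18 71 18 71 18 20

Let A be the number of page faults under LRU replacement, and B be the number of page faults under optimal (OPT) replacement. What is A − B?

Under LRU: F F F . . . F F . F . . . F → 7 faults.
Under OPT: F F F . . . F F . . . . . F → 6 faults.
A − B = 7 − 6 = 1.

1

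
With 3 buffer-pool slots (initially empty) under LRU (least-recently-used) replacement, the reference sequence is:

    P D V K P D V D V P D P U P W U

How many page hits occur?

7

P → fault, frames {P}
D → fault, frames {P,D}
V → fault, frames {P,D,V}
K → fault, evict P, frames {D,V,K}
P → fault, evict D, frames {V,K,P}
D → fault, evict V, frames {K,P,D}
V → fault, evict K, frames {P,D,V}
D → hit
V → hit
P → hit
D → hit
P → hit
U → fault, evict V, frames {D,P,U}
P → hit
W → fault, evict D, frames {U,P,W}
U → hit
Hits: 7.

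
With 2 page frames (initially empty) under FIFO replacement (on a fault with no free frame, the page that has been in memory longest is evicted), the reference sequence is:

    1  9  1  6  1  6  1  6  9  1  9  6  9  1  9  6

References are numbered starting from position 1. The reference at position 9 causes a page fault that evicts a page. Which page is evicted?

pos 1: 1 → miss, frames {1}
pos 2: 9 → miss, frames {1,9}
pos 3: 1 → hit
pos 4: 6 → miss, evict 1, frames {9,6}
pos 5: 1 → miss, evict 9, frames {6,1}
pos 6: 6 → hit
pos 7: 1 → hit
pos 8: 6 → hit
pos 9: 9 → miss, evict 6, frames {1,9}
At position 9, page 6 is evicted.

6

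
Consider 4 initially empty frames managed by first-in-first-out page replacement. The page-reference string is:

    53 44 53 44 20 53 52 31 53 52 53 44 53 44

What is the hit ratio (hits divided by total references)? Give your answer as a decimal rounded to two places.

53 -> miss, frames {53}
44 -> miss, frames {53,44}
53 -> hit
44 -> hit
20 -> miss, frames {53,44,20}
53 -> hit
52 -> miss, frames {53,44,20,52}
31 -> miss, evict 53, frames {44,20,52,31}
53 -> miss, evict 44, frames {20,52,31,53}
52 -> hit
53 -> hit
44 -> miss, evict 20, frames {52,31,53,44}
53 -> hit
44 -> hit
Hits: 7 of 14 references → 7/14 = 0.5000.

0.50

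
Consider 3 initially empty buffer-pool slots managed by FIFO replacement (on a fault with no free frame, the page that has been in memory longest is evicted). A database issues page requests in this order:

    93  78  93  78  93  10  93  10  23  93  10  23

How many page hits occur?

7

93 → miss, frames (93)
78 → miss, frames (93 78)
93 → hit
78 → hit
93 → hit
10 → miss, frames (93 78 10)
93 → hit
10 → hit
23 → miss, evict 93, frames (78 10 23)
93 → miss, evict 78, frames (10 23 93)
10 → hit
23 → hit
Hits: 7.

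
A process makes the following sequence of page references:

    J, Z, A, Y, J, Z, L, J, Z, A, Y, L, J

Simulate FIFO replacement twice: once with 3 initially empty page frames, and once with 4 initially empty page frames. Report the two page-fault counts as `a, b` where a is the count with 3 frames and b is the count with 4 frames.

10, 11

3 frames: F F F F F F F . . F F . F → 10 faults.
4 frames: F F F F . . F F F F F F F → 11 faults.
11 > 10: adding a frame increased faults — Belady's anomaly.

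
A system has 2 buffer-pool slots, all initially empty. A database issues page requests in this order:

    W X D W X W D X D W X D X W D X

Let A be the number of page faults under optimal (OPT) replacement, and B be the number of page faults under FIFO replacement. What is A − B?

Under OPT: F F F . F . F . . F . F . F . F → 9 faults.
Under FIFO: F F F F F . F . . F F F . F . F → 11 faults.
A − B = 9 − 11 = -2.

-2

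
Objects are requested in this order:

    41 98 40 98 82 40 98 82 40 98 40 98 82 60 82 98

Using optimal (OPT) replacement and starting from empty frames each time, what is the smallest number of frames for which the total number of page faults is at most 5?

f=1: 16 faults
f=2: 9 faults
f=3: 5 faults
f=4: 5 faults
f=5: 5 faults
Smallest f with faults ≤ 5 is 3.

3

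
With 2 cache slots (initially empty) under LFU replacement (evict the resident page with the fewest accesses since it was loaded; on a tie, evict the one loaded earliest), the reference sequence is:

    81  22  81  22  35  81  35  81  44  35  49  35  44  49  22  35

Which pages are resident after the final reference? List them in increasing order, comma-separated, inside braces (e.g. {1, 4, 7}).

{22, 35}

81 -> miss, frames (81)
22 -> miss, frames (81 22)
81 -> hit
22 -> hit
35 -> miss, evict 81, frames (22 35)
81 -> miss, evict 35, frames (22 81)
35 -> miss, evict 81, frames (22 35)
81 -> miss, evict 35, frames (22 81)
44 -> miss, evict 81, frames (22 44)
35 -> miss, evict 44, frames (22 35)
49 -> miss, evict 35, frames (22 49)
35 -> miss, evict 49, frames (22 35)
44 -> miss, evict 35, frames (22 44)
49 -> miss, evict 44, frames (22 49)
22 -> hit
35 -> miss, evict 49, frames (22 35)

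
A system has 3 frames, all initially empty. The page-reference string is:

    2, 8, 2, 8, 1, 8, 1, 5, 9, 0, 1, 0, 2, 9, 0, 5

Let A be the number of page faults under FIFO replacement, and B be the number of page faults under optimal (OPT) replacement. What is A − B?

3

Under FIFO: F F . . F . . F F F F . F F F F → 11 faults.
Under OPT: F F . . F . . F F F . . . F . F → 8 faults.
A − B = 11 − 8 = 3.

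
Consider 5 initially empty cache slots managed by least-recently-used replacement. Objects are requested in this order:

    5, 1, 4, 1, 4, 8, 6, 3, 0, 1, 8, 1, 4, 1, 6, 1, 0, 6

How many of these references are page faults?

5: fault, frames {5}
1: fault, frames {5,1}
4: fault, frames {5,1,4}
1: hit
4: hit
8: fault, frames {5,1,4,8}
6: fault, frames {5,1,4,8,6}
3: fault, evict 5, frames {1,4,8,6,3}
0: fault, evict 1, frames {4,8,6,3,0}
1: fault, evict 4, frames {8,6,3,0,1}
8: hit
1: hit
4: fault, evict 6, frames {3,0,8,1,4}
1: hit
6: fault, evict 3, frames {0,8,4,1,6}
1: hit
0: hit
6: hit
Page faults: 10.

10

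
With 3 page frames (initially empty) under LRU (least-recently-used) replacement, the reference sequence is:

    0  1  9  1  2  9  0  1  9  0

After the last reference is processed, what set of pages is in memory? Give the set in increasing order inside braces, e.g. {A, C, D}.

0: fault, frames [0]
1: fault, frames [0, 1]
9: fault, frames [0, 1, 9]
1: hit
2: fault, evict 0, frames [9, 1, 2]
9: hit
0: fault, evict 1, frames [2, 9, 0]
1: fault, evict 2, frames [9, 0, 1]
9: hit
0: hit

{0, 1, 9}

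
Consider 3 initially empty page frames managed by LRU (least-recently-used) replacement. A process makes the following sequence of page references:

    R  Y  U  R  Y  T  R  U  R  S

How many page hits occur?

4

R → fault, frames (R)
Y → fault, frames (R Y)
U → fault, frames (R Y U)
R → hit
Y → hit
T → fault, evict U, frames (R Y T)
R → hit
U → fault, evict Y, frames (T R U)
R → hit
S → fault, evict T, frames (U R S)
Hits: 4.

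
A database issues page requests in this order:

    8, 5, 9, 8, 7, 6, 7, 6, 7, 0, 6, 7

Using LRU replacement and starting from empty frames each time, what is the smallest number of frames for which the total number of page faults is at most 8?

f=1: 12 faults
f=2: 9 faults
f=3: 6 faults
f=4: 6 faults
f=5: 6 faults
f=6: 6 faults
Smallest f with faults ≤ 8 is 3.

3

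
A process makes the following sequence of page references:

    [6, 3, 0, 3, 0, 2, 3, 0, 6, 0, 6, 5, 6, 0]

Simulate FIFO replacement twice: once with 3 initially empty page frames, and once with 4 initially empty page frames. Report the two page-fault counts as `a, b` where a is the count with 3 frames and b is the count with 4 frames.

3 frames: F F F . . F . . F . . F . F → 7 faults.
4 frames: F F F . . F . . . . . F F . → 6 faults.
6 < 7: adding a frame reduced faults, as is typical.

7, 6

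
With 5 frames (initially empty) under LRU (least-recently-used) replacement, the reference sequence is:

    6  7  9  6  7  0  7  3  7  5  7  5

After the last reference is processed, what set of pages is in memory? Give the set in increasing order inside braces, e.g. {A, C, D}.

{0, 3, 5, 6, 7}

6: miss, frames [6]
7: miss, frames [6, 7]
9: miss, frames [6, 7, 9]
6: hit
7: hit
0: miss, frames [9, 6, 7, 0]
7: hit
3: miss, frames [9, 6, 0, 7, 3]
7: hit
5: miss, evict 9, frames [6, 0, 3, 7, 5]
7: hit
5: hit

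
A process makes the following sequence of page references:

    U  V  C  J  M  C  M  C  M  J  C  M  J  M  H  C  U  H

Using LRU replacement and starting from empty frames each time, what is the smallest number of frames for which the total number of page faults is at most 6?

6

f=1: 18 faults
f=2: 14 faults
f=3: 8 faults
f=4: 7 faults
f=5: 7 faults
f=6: 6 faults
Smallest f with faults ≤ 6 is 6.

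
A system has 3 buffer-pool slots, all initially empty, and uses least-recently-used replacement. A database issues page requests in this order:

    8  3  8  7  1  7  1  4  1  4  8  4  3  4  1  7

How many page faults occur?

8 → fault, frames (8)
3 → fault, frames (8 3)
8 → hit
7 → fault, frames (3 8 7)
1 → fault, evict 3, frames (8 7 1)
7 → hit
1 → hit
4 → fault, evict 8, frames (7 1 4)
1 → hit
4 → hit
8 → fault, evict 7, frames (1 4 8)
4 → hit
3 → fault, evict 1, frames (8 4 3)
4 → hit
1 → fault, evict 8, frames (3 4 1)
7 → fault, evict 3, frames (4 1 7)
Page faults: 9.

9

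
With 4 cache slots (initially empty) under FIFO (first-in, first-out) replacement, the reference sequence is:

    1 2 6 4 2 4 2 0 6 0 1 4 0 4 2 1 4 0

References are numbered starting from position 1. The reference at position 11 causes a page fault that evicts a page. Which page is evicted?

2

pos 1: 1 -> miss, frames [1]
pos 2: 2 -> miss, frames [1, 2]
pos 3: 6 -> miss, frames [1, 2, 6]
pos 4: 4 -> miss, frames [1, 2, 6, 4]
pos 5: 2 -> hit
pos 6: 4 -> hit
pos 7: 2 -> hit
pos 8: 0 -> miss, evict 1, frames [2, 6, 4, 0]
pos 9: 6 -> hit
pos 10: 0 -> hit
pos 11: 1 -> miss, evict 2, frames [6, 4, 0, 1]
At position 11, page 2 is evicted.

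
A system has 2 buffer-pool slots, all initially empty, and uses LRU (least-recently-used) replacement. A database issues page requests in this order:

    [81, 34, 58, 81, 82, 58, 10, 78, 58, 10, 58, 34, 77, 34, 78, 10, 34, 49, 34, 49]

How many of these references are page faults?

16

81 → miss, frames {81}
34 → miss, frames {81,34}
58 → miss, evict 81, frames {34,58}
81 → miss, evict 34, frames {58,81}
82 → miss, evict 58, frames {81,82}
58 → miss, evict 81, frames {82,58}
10 → miss, evict 82, frames {58,10}
78 → miss, evict 58, frames {10,78}
58 → miss, evict 10, frames {78,58}
10 → miss, evict 78, frames {58,10}
58 → hit
34 → miss, evict 10, frames {58,34}
77 → miss, evict 58, frames {34,77}
34 → hit
78 → miss, evict 77, frames {34,78}
10 → miss, evict 34, frames {78,10}
34 → miss, evict 78, frames {10,34}
49 → miss, evict 10, frames {34,49}
34 → hit
49 → hit
Page faults: 16.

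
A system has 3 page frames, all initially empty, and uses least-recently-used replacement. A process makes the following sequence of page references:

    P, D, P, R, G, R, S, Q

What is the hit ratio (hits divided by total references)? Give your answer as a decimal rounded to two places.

P -> fault, frames (P)
D -> fault, frames (P D)
P -> hit
R -> fault, frames (D P R)
G -> fault, evict D, frames (P R G)
R -> hit
S -> fault, evict P, frames (G R S)
Q -> fault, evict G, frames (R S Q)
Hits: 2 of 8 references → 2/8 = 0.2500.

0.25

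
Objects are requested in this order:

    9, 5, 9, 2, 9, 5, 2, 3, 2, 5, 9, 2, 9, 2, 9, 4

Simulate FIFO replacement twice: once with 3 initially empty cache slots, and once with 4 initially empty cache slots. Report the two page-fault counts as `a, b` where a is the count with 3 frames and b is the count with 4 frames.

3 frames: F F . F . . . F . . F . . . . F → 6 faults.
4 frames: F F . F . . . F . . . . . . . F → 5 faults.
5 < 6: adding a frame reduced faults, as is typical.

6, 5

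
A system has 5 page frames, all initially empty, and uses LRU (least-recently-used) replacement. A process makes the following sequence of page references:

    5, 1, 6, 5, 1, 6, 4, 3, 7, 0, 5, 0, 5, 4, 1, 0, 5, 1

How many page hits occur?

9

5: fault, frames [5]
1: fault, frames [5, 1]
6: fault, frames [5, 1, 6]
5: hit
1: hit
6: hit
4: fault, frames [5, 1, 6, 4]
3: fault, frames [5, 1, 6, 4, 3]
7: fault, evict 5, frames [1, 6, 4, 3, 7]
0: fault, evict 1, frames [6, 4, 3, 7, 0]
5: fault, evict 6, frames [4, 3, 7, 0, 5]
0: hit
5: hit
4: hit
1: fault, evict 3, frames [7, 0, 5, 4, 1]
0: hit
5: hit
1: hit
Hits: 9.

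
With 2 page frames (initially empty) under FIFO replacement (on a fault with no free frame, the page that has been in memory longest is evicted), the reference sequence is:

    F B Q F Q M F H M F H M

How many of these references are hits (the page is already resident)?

4

F -> miss, frames (F)
B -> miss, frames (F B)
Q -> miss, evict F, frames (B Q)
F -> miss, evict B, frames (Q F)
Q -> hit
M -> miss, evict Q, frames (F M)
F -> hit
H -> miss, evict F, frames (M H)
M -> hit
F -> miss, evict M, frames (H F)
H -> hit
M -> miss, evict H, frames (F M)
Hits: 4.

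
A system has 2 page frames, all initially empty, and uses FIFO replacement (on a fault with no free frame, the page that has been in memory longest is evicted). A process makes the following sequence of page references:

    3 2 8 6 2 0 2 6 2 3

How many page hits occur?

3: miss, frames [3]
2: miss, frames [3, 2]
8: miss, evict 3, frames [2, 8]
6: miss, evict 2, frames [8, 6]
2: miss, evict 8, frames [6, 2]
0: miss, evict 6, frames [2, 0]
2: hit
6: miss, evict 2, frames [0, 6]
2: miss, evict 0, frames [6, 2]
3: miss, evict 6, frames [2, 3]
Hits: 1.

1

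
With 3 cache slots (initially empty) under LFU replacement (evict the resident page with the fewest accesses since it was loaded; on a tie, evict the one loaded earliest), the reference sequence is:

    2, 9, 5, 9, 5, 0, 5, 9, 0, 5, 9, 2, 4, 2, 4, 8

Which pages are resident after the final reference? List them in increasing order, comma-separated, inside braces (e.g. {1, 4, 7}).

2 -> fault, frames {2}
9 -> fault, frames {2,9}
5 -> fault, frames {2,9,5}
9 -> hit
5 -> hit
0 -> fault, evict 2, frames {9,5,0}
5 -> hit
9 -> hit
0 -> hit
5 -> hit
9 -> hit
2 -> fault, evict 0, frames {9,5,2}
4 -> fault, evict 2, frames {9,5,4}
2 -> fault, evict 4, frames {9,5,2}
4 -> fault, evict 2, frames {9,5,4}
8 -> fault, evict 4, frames {9,5,8}

{5, 8, 9}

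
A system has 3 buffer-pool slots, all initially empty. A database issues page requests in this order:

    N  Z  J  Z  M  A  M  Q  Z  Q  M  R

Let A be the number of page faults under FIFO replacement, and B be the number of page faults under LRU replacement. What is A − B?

Under FIFO: F F F . F F . F F . F F → 9 faults.
Under LRU: F F F . F F . F F . . F → 8 faults.
A − B = 9 − 8 = 1.

1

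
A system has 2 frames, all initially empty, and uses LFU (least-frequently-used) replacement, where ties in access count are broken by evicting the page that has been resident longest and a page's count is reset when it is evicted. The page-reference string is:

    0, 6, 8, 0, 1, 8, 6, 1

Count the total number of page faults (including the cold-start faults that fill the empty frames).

8

0: fault, frames {0}
6: fault, frames {0,6}
8: fault, evict 0, frames {6,8}
0: fault, evict 6, frames {8,0}
1: fault, evict 8, frames {0,1}
8: fault, evict 0, frames {1,8}
6: fault, evict 1, frames {8,6}
1: fault, evict 8, frames {6,1}
Page faults: 8.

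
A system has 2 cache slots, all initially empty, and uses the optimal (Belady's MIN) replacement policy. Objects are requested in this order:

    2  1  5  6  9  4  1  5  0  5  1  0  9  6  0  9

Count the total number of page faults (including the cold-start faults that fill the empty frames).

2 → fault, frames [2]
1 → fault, frames [2, 1]
5 → fault, evict 2, frames [1, 5]
6 → fault, evict 5, frames [1, 6]
9 → fault, evict 6, frames [1, 9]
4 → fault, evict 9, frames [1, 4]
1 → hit
5 → fault, evict 4, frames [1, 5]
0 → fault, evict 1, frames [5, 0]
5 → hit
1 → fault, evict 5, frames [0, 1]
0 → hit
9 → fault, evict 1, frames [0, 9]
6 → fault, evict 9, frames [0, 6]
0 → hit
9 → fault, evict 6, frames [0, 9]
Page faults: 12.

12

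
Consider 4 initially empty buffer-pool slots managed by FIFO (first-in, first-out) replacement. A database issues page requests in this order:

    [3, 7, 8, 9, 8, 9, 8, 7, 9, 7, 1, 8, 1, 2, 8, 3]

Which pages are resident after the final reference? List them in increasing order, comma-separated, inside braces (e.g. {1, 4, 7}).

{1, 2, 3, 9}

3: miss, frames {3}
7: miss, frames {3,7}
8: miss, frames {3,7,8}
9: miss, frames {3,7,8,9}
8: hit
9: hit
8: hit
7: hit
9: hit
7: hit
1: miss, evict 3, frames {7,8,9,1}
8: hit
1: hit
2: miss, evict 7, frames {8,9,1,2}
8: hit
3: miss, evict 8, frames {9,1,2,3}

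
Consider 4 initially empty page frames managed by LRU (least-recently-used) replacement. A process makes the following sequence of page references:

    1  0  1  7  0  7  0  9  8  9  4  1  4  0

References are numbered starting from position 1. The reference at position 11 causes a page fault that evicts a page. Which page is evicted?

pos 1: 1 → fault, frames {1}
pos 2: 0 → fault, frames {1,0}
pos 3: 1 → hit
pos 4: 7 → fault, frames {0,1,7}
pos 5: 0 → hit
pos 6: 7 → hit
pos 7: 0 → hit
pos 8: 9 → fault, frames {1,7,0,9}
pos 9: 8 → fault, evict 1, frames {7,0,9,8}
pos 10: 9 → hit
pos 11: 4 → fault, evict 7, frames {0,8,9,4}
At position 11, page 7 is evicted.

7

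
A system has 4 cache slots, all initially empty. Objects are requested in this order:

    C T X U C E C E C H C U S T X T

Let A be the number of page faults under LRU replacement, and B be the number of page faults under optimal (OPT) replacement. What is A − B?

1

Under LRU: F F F F . F . . . F . . F F F . → 9 faults.
Under OPT: F F F F . F . . . F . . F . F . → 8 faults.
A − B = 9 − 8 = 1.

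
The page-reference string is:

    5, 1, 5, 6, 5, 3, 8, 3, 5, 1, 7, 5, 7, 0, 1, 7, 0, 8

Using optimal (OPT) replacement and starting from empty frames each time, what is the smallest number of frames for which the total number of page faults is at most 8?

f=1: 18 faults
f=2: 12 faults
f=3: 9 faults
f=4: 7 faults
f=5: 7 faults
f=6: 7 faults
f=7: 7 faults
Smallest f with faults ≤ 8 is 4.

4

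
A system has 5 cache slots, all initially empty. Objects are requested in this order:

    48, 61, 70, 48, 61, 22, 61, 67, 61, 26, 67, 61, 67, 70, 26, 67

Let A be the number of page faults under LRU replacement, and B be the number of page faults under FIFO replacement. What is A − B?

1

Under LRU: F F F . . F . F . F . . . F . . → 7 faults.
Under FIFO: F F F . . F . F . F . . . . . . → 6 faults.
A − B = 7 − 6 = 1.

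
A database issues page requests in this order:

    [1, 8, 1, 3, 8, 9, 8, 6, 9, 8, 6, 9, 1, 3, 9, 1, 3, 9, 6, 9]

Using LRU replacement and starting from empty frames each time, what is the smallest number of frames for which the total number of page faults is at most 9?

3

f=1: 20 faults
f=2: 17 faults
f=3: 8 faults
f=4: 7 faults
f=5: 5 faults
Smallest f with faults ≤ 9 is 3.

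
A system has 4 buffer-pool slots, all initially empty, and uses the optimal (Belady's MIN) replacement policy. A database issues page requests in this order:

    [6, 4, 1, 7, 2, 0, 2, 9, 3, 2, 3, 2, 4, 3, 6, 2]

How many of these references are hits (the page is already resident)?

8

6: miss, frames [6]
4: miss, frames [6, 4]
1: miss, frames [6, 4, 1]
7: miss, frames [6, 4, 1, 7]
2: miss, evict 7, frames [6, 4, 1, 2]
0: miss, evict 1, frames [6, 4, 2, 0]
2: hit
9: miss, evict 0, frames [6, 4, 2, 9]
3: miss, evict 9, frames [6, 4, 2, 3]
2: hit
3: hit
2: hit
4: hit
3: hit
6: hit
2: hit
Hits: 8.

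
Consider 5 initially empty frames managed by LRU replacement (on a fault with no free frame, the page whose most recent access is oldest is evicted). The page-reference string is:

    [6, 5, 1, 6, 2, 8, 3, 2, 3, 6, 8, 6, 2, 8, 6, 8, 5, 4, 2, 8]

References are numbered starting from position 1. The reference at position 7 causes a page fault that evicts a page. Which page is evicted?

pos 1: 6 -> miss, frames (6)
pos 2: 5 -> miss, frames (6 5)
pos 3: 1 -> miss, frames (6 5 1)
pos 4: 6 -> hit
pos 5: 2 -> miss, frames (5 1 6 2)
pos 6: 8 -> miss, frames (5 1 6 2 8)
pos 7: 3 -> miss, evict 5, frames (1 6 2 8 3)
At position 7, page 5 is evicted.

5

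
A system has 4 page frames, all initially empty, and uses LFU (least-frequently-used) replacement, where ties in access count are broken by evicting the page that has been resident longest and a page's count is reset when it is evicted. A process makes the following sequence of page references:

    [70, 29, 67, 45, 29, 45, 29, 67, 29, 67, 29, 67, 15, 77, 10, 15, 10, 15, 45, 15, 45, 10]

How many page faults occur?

11

70: miss, frames [70]
29: miss, frames [70, 29]
67: miss, frames [70, 29, 67]
45: miss, frames [70, 29, 67, 45]
29: hit
45: hit
29: hit
67: hit
29: hit
67: hit
29: hit
67: hit
15: miss, evict 70, frames [29, 67, 45, 15]
77: miss, evict 15, frames [29, 67, 45, 77]
10: miss, evict 77, frames [29, 67, 45, 10]
15: miss, evict 10, frames [29, 67, 45, 15]
10: miss, evict 15, frames [29, 67, 45, 10]
15: miss, evict 10, frames [29, 67, 45, 15]
45: hit
15: hit
45: hit
10: miss, evict 15, frames [29, 67, 45, 10]
Page faults: 11.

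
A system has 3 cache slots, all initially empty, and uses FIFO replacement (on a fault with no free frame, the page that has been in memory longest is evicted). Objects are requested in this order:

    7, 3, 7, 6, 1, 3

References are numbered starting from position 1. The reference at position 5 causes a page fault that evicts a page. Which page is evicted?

7

pos 1: 7 -> miss, frames (7)
pos 2: 3 -> miss, frames (7 3)
pos 3: 7 -> hit
pos 4: 6 -> miss, frames (7 3 6)
pos 5: 1 -> miss, evict 7, frames (3 6 1)
At position 5, page 7 is evicted.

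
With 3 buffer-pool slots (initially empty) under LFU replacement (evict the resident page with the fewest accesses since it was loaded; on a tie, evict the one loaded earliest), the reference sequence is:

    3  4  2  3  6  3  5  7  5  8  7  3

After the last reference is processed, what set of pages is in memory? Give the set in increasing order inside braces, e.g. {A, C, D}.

3 -> miss, frames [3]
4 -> miss, frames [3, 4]
2 -> miss, frames [3, 4, 2]
3 -> hit
6 -> miss, evict 4, frames [3, 2, 6]
3 -> hit
5 -> miss, evict 2, frames [3, 6, 5]
7 -> miss, evict 6, frames [3, 5, 7]
5 -> hit
8 -> miss, evict 7, frames [3, 5, 8]
7 -> miss, evict 8, frames [3, 5, 7]
3 -> hit

{3, 5, 7}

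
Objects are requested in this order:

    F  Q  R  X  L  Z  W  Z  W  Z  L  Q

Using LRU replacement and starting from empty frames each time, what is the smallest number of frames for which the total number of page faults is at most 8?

f=1: 12 faults
f=2: 9 faults
f=3: 8 faults
f=4: 8 faults
f=5: 8 faults
f=6: 7 faults
f=7: 7 faults
Smallest f with faults ≤ 8 is 3.

3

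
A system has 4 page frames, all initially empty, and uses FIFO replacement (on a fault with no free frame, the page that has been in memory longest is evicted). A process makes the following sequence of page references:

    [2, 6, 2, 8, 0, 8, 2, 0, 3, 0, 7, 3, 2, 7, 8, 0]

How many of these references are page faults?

2 -> miss, frames {2}
6 -> miss, frames {2,6}
2 -> hit
8 -> miss, frames {2,6,8}
0 -> miss, frames {2,6,8,0}
8 -> hit
2 -> hit
0 -> hit
3 -> miss, evict 2, frames {6,8,0,3}
0 -> hit
7 -> miss, evict 6, frames {8,0,3,7}
3 -> hit
2 -> miss, evict 8, frames {0,3,7,2}
7 -> hit
8 -> miss, evict 0, frames {3,7,2,8}
0 -> miss, evict 3, frames {7,2,8,0}
Page faults: 9.

9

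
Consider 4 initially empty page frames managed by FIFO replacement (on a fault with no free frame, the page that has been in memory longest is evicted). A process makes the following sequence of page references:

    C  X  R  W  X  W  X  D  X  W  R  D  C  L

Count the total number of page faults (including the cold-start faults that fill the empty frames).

7

C: miss, frames (C)
X: miss, frames (C X)
R: miss, frames (C X R)
W: miss, frames (C X R W)
X: hit
W: hit
X: hit
D: miss, evict C, frames (X R W D)
X: hit
W: hit
R: hit
D: hit
C: miss, evict X, frames (R W D C)
L: miss, evict R, frames (W D C L)
Page faults: 7.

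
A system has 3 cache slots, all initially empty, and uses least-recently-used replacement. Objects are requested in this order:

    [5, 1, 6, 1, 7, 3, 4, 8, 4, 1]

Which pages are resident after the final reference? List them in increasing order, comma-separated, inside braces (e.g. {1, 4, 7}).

5 → fault, frames {5}
1 → fault, frames {5,1}
6 → fault, frames {5,1,6}
1 → hit
7 → fault, evict 5, frames {6,1,7}
3 → fault, evict 6, frames {1,7,3}
4 → fault, evict 1, frames {7,3,4}
8 → fault, evict 7, frames {3,4,8}
4 → hit
1 → fault, evict 3, frames {8,4,1}

{1, 4, 8}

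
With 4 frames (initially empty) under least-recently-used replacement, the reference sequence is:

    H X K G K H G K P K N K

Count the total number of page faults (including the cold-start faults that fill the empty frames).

H -> miss, frames {H}
X -> miss, frames {H,X}
K -> miss, frames {H,X,K}
G -> miss, frames {H,X,K,G}
K -> hit
H -> hit
G -> hit
K -> hit
P -> miss, evict X, frames {H,G,K,P}
K -> hit
N -> miss, evict H, frames {G,P,K,N}
K -> hit
Page faults: 6.

6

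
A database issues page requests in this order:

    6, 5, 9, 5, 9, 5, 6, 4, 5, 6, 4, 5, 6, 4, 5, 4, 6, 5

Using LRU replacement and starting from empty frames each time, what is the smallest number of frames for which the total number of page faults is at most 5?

f=1: 18 faults
f=2: 14 faults
f=3: 4 faults
f=4: 4 faults
Smallest f with faults ≤ 5 is 3.

3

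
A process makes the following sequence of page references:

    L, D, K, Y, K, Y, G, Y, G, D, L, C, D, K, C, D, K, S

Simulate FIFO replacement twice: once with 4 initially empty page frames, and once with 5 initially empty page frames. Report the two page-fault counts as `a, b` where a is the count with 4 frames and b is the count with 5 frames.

4 frames: F F F F . . F . . . F F F F . . . F → 10 faults.
5 frames: F F F F . . F . . . . F . . . . . F → 7 faults.
7 < 10: adding a frame reduced faults, as is typical.

10, 7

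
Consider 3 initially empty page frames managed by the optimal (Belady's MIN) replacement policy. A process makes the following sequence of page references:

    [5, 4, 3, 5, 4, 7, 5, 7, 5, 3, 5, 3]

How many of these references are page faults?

4

5: miss, frames [5]
4: miss, frames [5, 4]
3: miss, frames [5, 4, 3]
5: hit
4: hit
7: miss, evict 4, frames [5, 3, 7]
5: hit
7: hit
5: hit
3: hit
5: hit
3: hit
Page faults: 4.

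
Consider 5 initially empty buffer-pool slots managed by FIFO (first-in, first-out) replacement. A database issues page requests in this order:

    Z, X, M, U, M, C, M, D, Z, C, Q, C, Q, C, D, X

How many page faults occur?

9

Z -> fault, frames (Z)
X -> fault, frames (Z X)
M -> fault, frames (Z X M)
U -> fault, frames (Z X M U)
M -> hit
C -> fault, frames (Z X M U C)
M -> hit
D -> fault, evict Z, frames (X M U C D)
Z -> fault, evict X, frames (M U C D Z)
C -> hit
Q -> fault, evict M, frames (U C D Z Q)
C -> hit
Q -> hit
C -> hit
D -> hit
X -> fault, evict U, frames (C D Z Q X)
Page faults: 9.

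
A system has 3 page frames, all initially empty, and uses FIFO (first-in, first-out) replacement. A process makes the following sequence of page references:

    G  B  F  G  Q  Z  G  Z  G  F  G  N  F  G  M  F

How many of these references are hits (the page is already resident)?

G -> fault, frames {G}
B -> fault, frames {G,B}
F -> fault, frames {G,B,F}
G -> hit
Q -> fault, evict G, frames {B,F,Q}
Z -> fault, evict B, frames {F,Q,Z}
G -> fault, evict F, frames {Q,Z,G}
Z -> hit
G -> hit
F -> fault, evict Q, frames {Z,G,F}
G -> hit
N -> fault, evict Z, frames {G,F,N}
F -> hit
G -> hit
M -> fault, evict G, frames {F,N,M}
F -> hit
Hits: 7.

7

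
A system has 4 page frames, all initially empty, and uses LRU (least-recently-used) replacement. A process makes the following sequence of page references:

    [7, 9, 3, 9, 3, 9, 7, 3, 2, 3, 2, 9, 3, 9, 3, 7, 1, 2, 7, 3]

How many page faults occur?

7 -> fault, frames [7]
9 -> fault, frames [7, 9]
3 -> fault, frames [7, 9, 3]
9 -> hit
3 -> hit
9 -> hit
7 -> hit
3 -> hit
2 -> fault, frames [9, 7, 3, 2]
3 -> hit
2 -> hit
9 -> hit
3 -> hit
9 -> hit
3 -> hit
7 -> hit
1 -> fault, evict 2, frames [9, 3, 7, 1]
2 -> fault, evict 9, frames [3, 7, 1, 2]
7 -> hit
3 -> hit
Page faults: 6.

6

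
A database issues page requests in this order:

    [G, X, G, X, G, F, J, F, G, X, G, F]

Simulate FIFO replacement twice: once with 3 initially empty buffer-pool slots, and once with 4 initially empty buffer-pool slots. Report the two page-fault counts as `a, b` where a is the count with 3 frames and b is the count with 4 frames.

3 frames: F F . . . F F . F F . F → 7 faults.
4 frames: F F . . . F F . . . . . → 4 faults.
4 < 7: adding a frame reduced faults, as is typical.

7, 4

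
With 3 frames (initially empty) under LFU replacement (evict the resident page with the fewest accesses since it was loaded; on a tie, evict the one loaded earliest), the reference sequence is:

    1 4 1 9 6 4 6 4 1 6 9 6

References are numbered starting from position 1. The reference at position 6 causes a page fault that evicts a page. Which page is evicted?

9

pos 1: 1 → miss, frames {1}
pos 2: 4 → miss, frames {1,4}
pos 3: 1 → hit
pos 4: 9 → miss, frames {1,4,9}
pos 5: 6 → miss, evict 4, frames {1,9,6}
pos 6: 4 → miss, evict 9, frames {1,6,4}
At position 6, page 9 is evicted.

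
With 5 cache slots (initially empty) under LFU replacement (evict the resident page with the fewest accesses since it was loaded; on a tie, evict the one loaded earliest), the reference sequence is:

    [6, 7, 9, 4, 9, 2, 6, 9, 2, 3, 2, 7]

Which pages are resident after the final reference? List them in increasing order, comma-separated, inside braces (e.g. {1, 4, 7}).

6 -> miss, frames (6)
7 -> miss, frames (6 7)
9 -> miss, frames (6 7 9)
4 -> miss, frames (6 7 9 4)
9 -> hit
2 -> miss, frames (6 7 9 4 2)
6 -> hit
9 -> hit
2 -> hit
3 -> miss, evict 7, frames (6 9 4 2 3)
2 -> hit
7 -> miss, evict 4, frames (6 9 2 3 7)

{2, 3, 6, 7, 9}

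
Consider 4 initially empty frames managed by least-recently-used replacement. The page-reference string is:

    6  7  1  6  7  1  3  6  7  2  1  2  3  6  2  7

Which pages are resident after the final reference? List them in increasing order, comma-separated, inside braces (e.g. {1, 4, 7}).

6 -> miss, frames (6)
7 -> miss, frames (6 7)
1 -> miss, frames (6 7 1)
6 -> hit
7 -> hit
1 -> hit
3 -> miss, frames (6 7 1 3)
6 -> hit
7 -> hit
2 -> miss, evict 1, frames (3 6 7 2)
1 -> miss, evict 3, frames (6 7 2 1)
2 -> hit
3 -> miss, evict 6, frames (7 1 2 3)
6 -> miss, evict 7, frames (1 2 3 6)
2 -> hit
7 -> miss, evict 1, frames (3 6 2 7)

{2, 3, 6, 7}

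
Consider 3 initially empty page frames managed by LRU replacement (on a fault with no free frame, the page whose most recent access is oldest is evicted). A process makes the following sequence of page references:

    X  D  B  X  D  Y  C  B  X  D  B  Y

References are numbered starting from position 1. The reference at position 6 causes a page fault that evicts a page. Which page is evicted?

pos 1: X → fault, frames {X}
pos 2: D → fault, frames {X,D}
pos 3: B → fault, frames {X,D,B}
pos 4: X → hit
pos 5: D → hit
pos 6: Y → fault, evict B, frames {X,D,Y}
At position 6, page B is evicted.

B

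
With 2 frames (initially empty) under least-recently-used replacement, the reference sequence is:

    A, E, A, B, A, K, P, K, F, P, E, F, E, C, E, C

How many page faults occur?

10

A -> miss, frames (A)
E -> miss, frames (A E)
A -> hit
B -> miss, evict E, frames (A B)
A -> hit
K -> miss, evict B, frames (A K)
P -> miss, evict A, frames (K P)
K -> hit
F -> miss, evict P, frames (K F)
P -> miss, evict K, frames (F P)
E -> miss, evict F, frames (P E)
F -> miss, evict P, frames (E F)
E -> hit
C -> miss, evict F, frames (E C)
E -> hit
C -> hit
Page faults: 10.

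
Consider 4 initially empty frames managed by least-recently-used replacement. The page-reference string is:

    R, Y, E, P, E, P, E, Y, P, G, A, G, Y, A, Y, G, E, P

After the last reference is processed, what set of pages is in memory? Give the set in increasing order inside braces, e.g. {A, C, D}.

{E, G, P, Y}

R → miss, frames (R)
Y → miss, frames (R Y)
E → miss, frames (R Y E)
P → miss, frames (R Y E P)
E → hit
P → hit
E → hit
Y → hit
P → hit
G → miss, evict R, frames (E Y P G)
A → miss, evict E, frames (Y P G A)
G → hit
Y → hit
A → hit
Y → hit
G → hit
E → miss, evict P, frames (A Y G E)
P → miss, evict A, frames (Y G E P)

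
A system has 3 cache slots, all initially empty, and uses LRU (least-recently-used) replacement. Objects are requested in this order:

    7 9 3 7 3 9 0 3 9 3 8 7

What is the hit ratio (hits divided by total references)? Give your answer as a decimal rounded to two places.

0.50

7: miss, frames (7)
9: miss, frames (7 9)
3: miss, frames (7 9 3)
7: hit
3: hit
9: hit
0: miss, evict 7, frames (3 9 0)
3: hit
9: hit
3: hit
8: miss, evict 0, frames (9 3 8)
7: miss, evict 9, frames (3 8 7)
Hits: 6 of 12 references → 6/12 = 0.5000.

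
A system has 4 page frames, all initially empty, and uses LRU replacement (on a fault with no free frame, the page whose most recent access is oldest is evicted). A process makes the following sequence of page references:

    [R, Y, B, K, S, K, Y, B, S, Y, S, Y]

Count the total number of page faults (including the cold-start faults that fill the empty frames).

5

R -> miss, frames [R]
Y -> miss, frames [R, Y]
B -> miss, frames [R, Y, B]
K -> miss, frames [R, Y, B, K]
S -> miss, evict R, frames [Y, B, K, S]
K -> hit
Y -> hit
B -> hit
S -> hit
Y -> hit
S -> hit
Y -> hit
Page faults: 5.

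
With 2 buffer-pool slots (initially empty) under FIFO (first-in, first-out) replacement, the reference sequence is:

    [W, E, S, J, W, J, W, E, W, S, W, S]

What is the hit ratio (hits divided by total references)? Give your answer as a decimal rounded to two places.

0.33

W -> miss, frames (W)
E -> miss, frames (W E)
S -> miss, evict W, frames (E S)
J -> miss, evict E, frames (S J)
W -> miss, evict S, frames (J W)
J -> hit
W -> hit
E -> miss, evict J, frames (W E)
W -> hit
S -> miss, evict W, frames (E S)
W -> miss, evict E, frames (S W)
S -> hit
Hits: 4 of 12 references → 4/12 = 0.3333.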